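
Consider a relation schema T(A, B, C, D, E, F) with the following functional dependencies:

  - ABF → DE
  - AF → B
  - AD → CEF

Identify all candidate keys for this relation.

Attribute A never appears on the right-hand side of any dependency, so A must belong to every candidate key.
{A}⁺ = {A}, which is not all of the schema, so we must add further attributes.
{A, D}⁺: AD→CEF adds C, E, F; AF→B adds B → {A, B, C, D, E, F}. Minimal: {D}⁺ = {D}; {A}⁺ = {A} — none reach the full schema.
{A, F}⁺: AF→B adds B; ABF→DE adds D, E; AD→CEF adds C → {A, B, C, D, E, F}. Minimal: {F}⁺ = {F}; {A}⁺ = {A} — none reach the full schema.

(A, D), (A, F)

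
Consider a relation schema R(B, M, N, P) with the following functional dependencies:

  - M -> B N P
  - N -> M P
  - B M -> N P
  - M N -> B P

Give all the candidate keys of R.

{M}⁺: M→BNP adds B, N, P → {B, M, N, P}.
{N}⁺: N→MP adds M, P; MN→BP adds B → {B, M, N, P}.

{M}, {N}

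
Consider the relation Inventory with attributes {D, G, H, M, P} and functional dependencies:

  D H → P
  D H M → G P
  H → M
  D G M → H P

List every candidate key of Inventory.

{D, H}; {D, G, M}

{D, H}⁺: DH→P adds P; H→M adds M; DHM→GP adds G → {D, G, H, M, P}. Minimal: {H}⁺ = {H, M}; {D}⁺ = {D} — none reach the full schema.
{D, G, M}⁺: DGM→HP adds H, P → {D, G, H, M, P}. Minimal: {G, M}⁺ = {G, M}; {D, M}⁺ = {D, M}; {D, G}⁺ = {D, G} — none reach the full schema.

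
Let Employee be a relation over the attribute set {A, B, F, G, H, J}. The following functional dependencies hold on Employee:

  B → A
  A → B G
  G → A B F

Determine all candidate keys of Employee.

AHJ, BHJ, GHJ

Attributes H, J never appear on any right-hand side, so every candidate key must contain {H, J}.
{H, J}⁺ = {H, J}, which is not all of the schema, so we must add further attributes.
{A, H, J}⁺: A→BG adds B, G; G→ABF adds F → {A, B, F, G, H, J}. Minimal: {H, J}⁺ = {H, J}; {A, J}⁺ = {A, B, F, G, J}; {A, H}⁺ = {A, B, F, G, H} — none reach the full schema.
{B, H, J}⁺: B→A adds A; A→BG adds G; G→ABF adds F → {A, B, F, G, H, J}. Minimal: {H, J}⁺ = {H, J}; {B, J}⁺ = {A, B, F, G, J}; {B, H}⁺ = {A, B, F, G, H} — none reach the full schema.
{G, H, J}⁺: G→ABF adds A, B, F → {A, B, F, G, H, J}. Minimal: {H, J}⁺ = {H, J}; {G, J}⁺ = {A, B, F, G, J}; {G, H}⁺ = {A, B, F, G, H} — none reach the full schema.
Any other superkey contains one of these as a subset, so there are no further candidate keys.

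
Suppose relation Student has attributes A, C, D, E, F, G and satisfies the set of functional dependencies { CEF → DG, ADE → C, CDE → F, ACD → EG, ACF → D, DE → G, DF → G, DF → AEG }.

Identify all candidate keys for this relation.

{D, F}, {A, C, D}, {A, C, F}, {A, D, E}, {C, D, E}, {C, E, F}

{D, F}⁺: DF→G adds G; DF→AEG adds A, E; ADE→C adds C → {A, C, D, E, F, G}. Minimal: {F}⁺ = {F}; {D}⁺ = {D} — none reach the full schema.
{A, C, D}⁺: ACD→EG adds E, G; CDE→F adds F → {A, C, D, E, F, G}. Minimal: {C, D}⁺ = {C, D}; {A, D}⁺ = {A, D}; {A, C}⁺ = {A, C} — none reach the full schema.
{A, C, F}⁺: ACF→D adds D; DF→G adds G; DF→AEG adds E → {A, C, D, E, F, G}. Minimal: {C, F}⁺ = {C, F}; {A, F}⁺ = {A, F}; {A, C}⁺ = {A, C} — none reach the full schema.
{A, D, E}⁺: ADE→C adds C; CDE→F adds F; ACD→EG adds G → {A, C, D, E, F, G}. Minimal: {D, E}⁺ = {D, E, G}; {A, E}⁺ = {A, E}; {A, D}⁺ = {A, D} — none reach the full schema.
{C, D, E}⁺: CDE→F adds F; DE→G adds G; DF→AEG adds A → {A, C, D, E, F, G}. Minimal: {D, E}⁺ = {D, E, G}; {C, E}⁺ = {C, E}; {C, D}⁺ = {C, D} — none reach the full schema.
{C, E, F}⁺: CEF→DG adds D, G; DF→AEG adds A → {A, C, D, E, F, G}. Minimal: {E, F}⁺ = {E, F}; {C, F}⁺ = {C, F}; {C, E}⁺ = {C, E} — none reach the full schema.
Any other superkey contains one of these as a subset, so there are no further candidate keys.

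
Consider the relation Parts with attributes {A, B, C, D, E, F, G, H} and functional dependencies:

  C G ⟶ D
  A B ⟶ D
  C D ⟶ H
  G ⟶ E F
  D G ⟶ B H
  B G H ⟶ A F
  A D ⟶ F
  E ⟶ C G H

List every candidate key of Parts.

{E}⁺: E→CGH adds C, G, H; CG→D adds D; G→EF adds F; DG→BH adds B; BGH→AF adds A → {A, B, C, D, E, F, G, H}.
{G}⁺: G→EF adds E, F; E→CGH adds C, H; CG→D adds D; DG→BH adds B; BGH→AF adds A → {A, B, C, D, E, F, G, H}.
Any other superkey contains one of these as a subset, so there are no further candidate keys.

{E}, {G}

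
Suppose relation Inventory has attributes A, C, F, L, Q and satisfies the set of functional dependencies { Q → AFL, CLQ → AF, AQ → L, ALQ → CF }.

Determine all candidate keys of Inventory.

Q

Attribute Q never appears on the right-hand side of any dependency, so Q must belong to every candidate key.
{Q}⁺ = {A, C, F, L, Q}, which is all of the schema, so {Q} is the only candidate key.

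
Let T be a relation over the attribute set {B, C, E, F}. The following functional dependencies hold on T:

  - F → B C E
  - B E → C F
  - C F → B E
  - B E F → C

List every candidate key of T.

(F), (B, E)

{F}⁺: F→BCE adds B, C, E → {B, C, E, F}.
{B, E}⁺: BE→CF adds C, F → {B, C, E, F}. Minimal: {E}⁺ = {E}; {B}⁺ = {B} — none reach the full schema.
Any other superkey contains one of these as a subset, so there are no further candidate keys.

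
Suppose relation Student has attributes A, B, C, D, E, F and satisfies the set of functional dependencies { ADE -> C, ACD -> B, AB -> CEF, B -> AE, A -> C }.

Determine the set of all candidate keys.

{A, D}, {B, D}

Attribute D never appears on the right-hand side of any dependency, so D must belong to every candidate key.
{D}⁺ = {D}, which is not all of the schema, so we must add further attributes.
{A, D}⁺: A→C adds C; ACD→B adds B; AB→CEF adds E, F → {A, B, C, D, E, F}. Minimal: {D}⁺ = {D}; {A}⁺ = {A, C} — none reach the full schema.
{B, D}⁺: B→AE adds A, E; A→C adds C; AB→CEF adds F → {A, B, C, D, E, F}. Minimal: {D}⁺ = {D}; {B}⁺ = {A, B, C, E, F} — none reach the full schema.
Any other superkey contains one of these as a subset, so there are no further candidate keys.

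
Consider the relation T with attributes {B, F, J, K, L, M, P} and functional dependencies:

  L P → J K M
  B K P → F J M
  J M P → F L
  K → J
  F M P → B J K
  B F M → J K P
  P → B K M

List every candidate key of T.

{P}; {B, F, M}

{P}⁺: P→BKM adds B, K, M; BKP→FJM adds F, J; JMP→FL adds L → {B, F, J, K, L, M, P}.
{B, F, M}⁺: BFM→JKP adds J, K, P; JMP→FL adds L → {B, F, J, K, L, M, P}.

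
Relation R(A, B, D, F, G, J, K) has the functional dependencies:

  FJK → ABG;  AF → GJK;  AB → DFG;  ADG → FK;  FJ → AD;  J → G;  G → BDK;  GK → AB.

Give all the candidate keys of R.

G, J, AB, AF

{G}⁺: G→BDK adds B, D, K; GK→AB adds A; AB→DFG adds F; AF→GJK adds J → {A, B, D, F, G, J, K}.
{J}⁺: J→G adds G; G→BDK adds B, D, K; GK→AB adds A; AB→DFG adds F → {A, B, D, F, G, J, K}.
{A, B}⁺: AB→DFG adds D, F, G; ADG→FK adds K; AF→GJK adds J → {A, B, D, F, G, J, K}.
{A, F}⁺: AF→GJK adds G, J, K; FJ→AD adds D; G→BDK adds B → {A, B, D, F, G, J, K}.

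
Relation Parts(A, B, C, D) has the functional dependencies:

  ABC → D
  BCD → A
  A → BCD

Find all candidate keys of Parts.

{A}⁺: A→BCD adds B, C, D → {A, B, C, D}.
{B, C, D}⁺: BCD→A adds A → {A, B, C, D}.

{A}, {B, C, D}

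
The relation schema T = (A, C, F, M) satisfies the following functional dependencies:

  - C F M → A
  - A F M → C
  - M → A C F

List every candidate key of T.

Attribute M never appears on the right-hand side of any dependency, so M must belong to every candidate key.
{M}⁺ = {A, C, F, M}, which is all of the schema, so {M} is the only candidate key.

(M)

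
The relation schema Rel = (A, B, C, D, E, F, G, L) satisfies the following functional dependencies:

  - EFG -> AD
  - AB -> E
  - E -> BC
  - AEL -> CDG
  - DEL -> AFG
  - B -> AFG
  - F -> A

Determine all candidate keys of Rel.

BL, EL

Attribute L never appears on the right-hand side of any dependency, so L must belong to every candidate key.
{L}⁺ = {L}, which is not all of the schema, so we must add further attributes.
{B, L}⁺: B→AFG adds A, F, G; AB→E adds E; E→BC adds C; AEL→CDG adds D → {A, B, C, D, E, F, G, L}. Minimal: {L}⁺ = {L}; {B}⁺ = {A, B, C, D, E, F, G} — none reach the full schema.
{E, L}⁺: E→BC adds B, C; B→AFG adds A, F, G; EFG→AD adds D → {A, B, C, D, E, F, G, L}. Minimal: {L}⁺ = {L}; {E}⁺ = {A, B, C, D, E, F, G} — none reach the full schema.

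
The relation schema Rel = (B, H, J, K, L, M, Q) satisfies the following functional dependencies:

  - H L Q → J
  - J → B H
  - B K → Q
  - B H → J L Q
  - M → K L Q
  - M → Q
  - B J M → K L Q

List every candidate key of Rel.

Attribute M never appears on the right-hand side of any dependency, so M must belong to every candidate key.
{M}⁺ = {K, L, M, Q}, which is not all of the schema, so we must add further attributes.
{H, M}⁺: M→KLQ adds K, L, Q; HLQ→J adds J; J→BH adds B → {B, H, J, K, L, M, Q}. Minimal: {M}⁺ = {K, L, M, Q}; {H}⁺ = {H} — none reach the full schema.
{J, M}⁺: J→BH adds B, H; BH→JLQ adds L, Q; M→KLQ adds K → {B, H, J, K, L, M, Q}. Minimal: {M}⁺ = {K, L, M, Q}; {J}⁺ = {B, H, J, L, Q} — none reach the full schema.

HM, JM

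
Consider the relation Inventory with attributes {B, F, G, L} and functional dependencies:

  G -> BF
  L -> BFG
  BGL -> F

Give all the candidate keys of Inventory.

(L)

Attribute L never appears on the right-hand side of any dependency, so L must belong to every candidate key.
{L}⁺ = {B, F, G, L}, which is all of the schema, so {L} is the only candidate key.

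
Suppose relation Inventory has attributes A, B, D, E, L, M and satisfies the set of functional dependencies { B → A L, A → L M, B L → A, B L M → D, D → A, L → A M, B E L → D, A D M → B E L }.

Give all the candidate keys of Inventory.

{B}, {D}

{B}⁺: B→AL adds A, L; A→LM adds M; BLM→D adds D; ADM→BEL adds E → {A, B, D, E, L, M}.
{D}⁺: D→A adds A; A→LM adds L, M; ADM→BEL adds B, E → {A, B, D, E, L, M}.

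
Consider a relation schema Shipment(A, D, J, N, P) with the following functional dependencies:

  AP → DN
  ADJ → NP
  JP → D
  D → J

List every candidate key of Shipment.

AD, AP

Attribute A never appears on the right-hand side of any dependency, so A must belong to every candidate key.
{A}⁺ = {A}, which is not all of the schema, so we must add further attributes.
{A, D}⁺: D→J adds J; ADJ→NP adds N, P → {A, D, J, N, P}. Minimal: {D}⁺ = {D, J}; {A}⁺ = {A} — none reach the full schema.
{A, P}⁺: AP→DN adds D, N; D→J adds J → {A, D, J, N, P}. Minimal: {P}⁺ = {P}; {A}⁺ = {A} — none reach the full schema.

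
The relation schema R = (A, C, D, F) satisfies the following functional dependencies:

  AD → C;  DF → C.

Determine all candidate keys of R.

{A, D, F}

Attributes A, D, F never appear on any right-hand side, so every candidate key must contain {A, D, F}.
{A, D, F}⁺ = {A, C, D, F}, which is all of the schema, so {A, D, F} is the only candidate key.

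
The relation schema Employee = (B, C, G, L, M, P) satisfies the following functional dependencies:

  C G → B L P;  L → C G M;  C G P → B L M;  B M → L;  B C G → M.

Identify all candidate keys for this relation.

{L}, {B, M}, {C, G}

{L}⁺: L→CGM adds C, G, M; CG→BLP adds B, P → {B, C, G, L, M, P}.
{B, M}⁺: BM→L adds L; L→CGM adds C, G; CG→BLP adds P → {B, C, G, L, M, P}. Minimal: {M}⁺ = {M}; {B}⁺ = {B} — none reach the full schema.
{C, G}⁺: CG→BLP adds B, L, P; L→CGM adds M → {B, C, G, L, M, P}. Minimal: {G}⁺ = {G}; {C}⁺ = {C} — none reach the full schema.
Any other superkey contains one of these as a subset, so there are no further candidate keys.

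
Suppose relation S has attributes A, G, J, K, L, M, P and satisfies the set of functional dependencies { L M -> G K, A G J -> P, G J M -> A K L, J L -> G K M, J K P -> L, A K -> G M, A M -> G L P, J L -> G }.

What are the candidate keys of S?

{J, L}⁺: JL→GKM adds G, K, M; GJM→AKL adds A; AM→GLP adds P → {A, G, J, K, L, M, P}. Minimal: {L}⁺ = {L}; {J}⁺ = {J} — none reach the full schema.
{A, J, K}⁺: AK→GM adds G, M; AM→GLP adds L, P → {A, G, J, K, L, M, P}. Minimal: {J, K}⁺ = {J, K}; {A, K}⁺ = {A, G, K, L, M, P}; {A, J}⁺ = {A, J} — none reach the full schema.
{A, J, M}⁺: AM→GLP adds G, L, P; LM→GK adds K → {A, G, J, K, L, M, P}. Minimal: {J, M}⁺ = {J, M}; {A, M}⁺ = {A, G, K, L, M, P}; {A, J}⁺ = {A, J} — none reach the full schema.
{G, J, M}⁺: GJM→AKL adds A, K, L; AM→GLP adds P → {A, G, J, K, L, M, P}. Minimal: {J, M}⁺ = {J, M}; {G, M}⁺ = {G, M}; {G, J}⁺ = {G, J} — none reach the full schema.
{J, K, P}⁺: JKP→L adds L; JL→G adds G; JL→GKM adds M; GJM→AKL adds A → {A, G, J, K, L, M, P}. Minimal: {K, P}⁺ = {K, P}; {J, P}⁺ = {J, P}; {J, K}⁺ = {J, K} — none reach the full schema.

{J, L}; {A, J, K}; {A, J, M}; {G, J, M}; {J, K, P}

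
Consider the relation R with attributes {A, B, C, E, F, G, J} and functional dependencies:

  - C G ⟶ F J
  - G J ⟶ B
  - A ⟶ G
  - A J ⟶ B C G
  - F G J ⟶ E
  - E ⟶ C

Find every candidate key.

Attribute A never appears on the right-hand side of any dependency, so A must belong to every candidate key.
{A}⁺ = {A, G}, which is not all of the schema, so we must add further attributes.
{A, C}⁺: A→G adds G; CG→FJ adds F, J; GJ→B adds B; FGJ→E adds E → {A, B, C, E, F, G, J}. Minimal: {C}⁺ = {C}; {A}⁺ = {A, G} — none reach the full schema.
{A, E}⁺: A→G adds G; E→C adds C; CG→FJ adds F, J; GJ→B adds B → {A, B, C, E, F, G, J}. Minimal: {E}⁺ = {C, E}; {A}⁺ = {A, G} — none reach the full schema.
{A, J}⁺: A→G adds G; AJ→BCG adds B, C; CG→FJ adds F; FGJ→E adds E → {A, B, C, E, F, G, J}. Minimal: {J}⁺ = {J}; {A}⁺ = {A, G} — none reach the full schema.

(A, C); (A, E); (A, J)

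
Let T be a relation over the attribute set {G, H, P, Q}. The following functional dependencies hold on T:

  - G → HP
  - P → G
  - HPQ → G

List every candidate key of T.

(G, Q), (P, Q)

Attribute Q never appears on the right-hand side of any dependency, so Q must belong to every candidate key.
{Q}⁺ = {Q}, which is not all of the schema, so we must add further attributes.
{G, Q}⁺: G→HP adds H, P → {G, H, P, Q}. Minimal: {Q}⁺ = {Q}; {G}⁺ = {G, H, P} — none reach the full schema.
{P, Q}⁺: P→G adds G; G→HP adds H → {G, H, P, Q}. Minimal: {Q}⁺ = {Q}; {P}⁺ = {G, H, P} — none reach the full schema.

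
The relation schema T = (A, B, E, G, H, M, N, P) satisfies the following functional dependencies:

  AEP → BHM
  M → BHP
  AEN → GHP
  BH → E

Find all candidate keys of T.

Attributes A, N never appear on any right-hand side, so every candidate key must contain {A, N}.
{A, N}⁺ = {A, N}, which is not all of the schema, so we must add further attributes.
{A, E, N}⁺: AEN→GHP adds G, H, P; AEP→BHM adds B, M → {A, B, E, G, H, M, N, P}. Minimal: {E, N}⁺ = {E, N}; {A, N}⁺ = {A, N}; {A, E}⁺ = {A, E} — none reach the full schema.
{A, M, N}⁺: M→BHP adds B, H, P; BH→E adds E; AEN→GHP adds G → {A, B, E, G, H, M, N, P}. Minimal: {M, N}⁺ = {B, E, H, M, N, P}; {A, N}⁺ = {A, N}; {A, M}⁺ = {A, B, E, H, M, P} — none reach the full schema.
{A, B, H, N}⁺: BH→E adds E; AEN→GHP adds G, P; AEP→BHM adds M → {A, B, E, G, H, M, N, P}. Minimal: {B, H, N}⁺ = {B, E, H, N}; {A, H, N}⁺ = {A, H, N}; {A, B, N}⁺ = {A, B, N}; … — none reach the full schema.

{A, E, N}, {A, M, N}, {A, B, H, N}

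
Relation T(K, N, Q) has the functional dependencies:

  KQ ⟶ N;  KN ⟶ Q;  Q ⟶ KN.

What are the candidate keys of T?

{Q}⁺: Q→KN adds K, N → {K, N, Q}.
{K, N}⁺: KN→Q adds Q → {K, N, Q}. Minimal: {N}⁺ = {N}; {K}⁺ = {K} — none reach the full schema.

{Q}, {K, N}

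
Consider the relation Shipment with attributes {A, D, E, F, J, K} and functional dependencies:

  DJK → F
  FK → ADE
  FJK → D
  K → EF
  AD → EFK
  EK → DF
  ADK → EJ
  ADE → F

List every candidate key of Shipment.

{K}⁺: K→EF adds E, F; EK→DF adds D; FK→ADE adds A; ADK→EJ adds J → {A, D, E, F, J, K}.
{A, D}⁺: AD→EFK adds E, F, K; ADK→EJ adds J → {A, D, E, F, J, K}.
Any other superkey contains one of these as a subset, so there are no further candidate keys.

{K}, {A, D}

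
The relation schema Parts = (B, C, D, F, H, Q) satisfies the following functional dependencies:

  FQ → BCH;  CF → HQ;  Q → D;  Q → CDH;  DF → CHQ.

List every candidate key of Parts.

{C, F}; {D, F}; {F, Q}

{C, F}⁺: CF→HQ adds H, Q; Q→D adds D; FQ→BCH adds B → {B, C, D, F, H, Q}. Minimal: {F}⁺ = {F}; {C}⁺ = {C} — none reach the full schema.
{D, F}⁺: DF→CHQ adds C, H, Q; FQ→BCH adds B → {B, C, D, F, H, Q}. Minimal: {F}⁺ = {F}; {D}⁺ = {D} — none reach the full schema.
{F, Q}⁺: FQ→BCH adds B, C, H; Q→D adds D → {B, C, D, F, H, Q}. Minimal: {Q}⁺ = {C, D, H, Q}; {F}⁺ = {F} — none reach the full schema.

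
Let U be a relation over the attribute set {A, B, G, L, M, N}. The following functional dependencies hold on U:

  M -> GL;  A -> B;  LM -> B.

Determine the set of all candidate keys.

{A, M, N}

Attributes A, M, N never appear on any right-hand side, so every candidate key must contain {A, M, N}.
{A, M, N}⁺ = {A, B, G, L, M, N}, which is all of the schema, so {A, M, N} is the only candidate key.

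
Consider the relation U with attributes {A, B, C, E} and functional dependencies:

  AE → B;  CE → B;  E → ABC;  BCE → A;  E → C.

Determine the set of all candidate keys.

Attribute E never appears on the right-hand side of any dependency, so E must belong to every candidate key.
{E}⁺ = {A, B, C, E}, which is all of the schema, so {E} is the only candidate key.

{E}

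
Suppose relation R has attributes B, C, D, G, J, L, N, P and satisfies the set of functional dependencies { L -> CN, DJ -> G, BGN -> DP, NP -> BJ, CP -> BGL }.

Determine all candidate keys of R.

{C, P}, {L, P}, {B, G, L}, {B, C, G, N}, {B, D, J, L}, {B, C, D, J, N}

{C, P}⁺: CP→BGL adds B, G, L; L→CN adds N; BGN→DP adds D; NP→BJ adds J → {B, C, D, G, J, L, N, P}.
{L, P}⁺: L→CN adds C, N; NP→BJ adds B, J; CP→BGL adds G; BGN→DP adds D → {B, C, D, G, J, L, N, P}.
{B, G, L}⁺: L→CN adds C, N; BGN→DP adds D, P; NP→BJ adds J → {B, C, D, G, J, L, N, P}.
{B, C, G, N}⁺: BGN→DP adds D, P; NP→BJ adds J; CP→BGL adds L → {B, C, D, G, J, L, N, P}.
{B, D, J, L}⁺: L→CN adds C, N; DJ→G adds G; BGN→DP adds P → {B, C, D, G, J, L, N, P}.
{B, C, D, J, N}⁺: DJ→G adds G; BGN→DP adds P; CP→BGL adds L → {B, C, D, G, J, L, N, P}.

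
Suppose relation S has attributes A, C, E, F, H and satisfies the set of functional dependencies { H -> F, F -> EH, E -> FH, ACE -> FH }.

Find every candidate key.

Attributes A, C never appear on any right-hand side, so every candidate key must contain {A, C}.
{A, C}⁺ = {A, C}, which is not all of the schema, so we must add further attributes.
{A, C, E}⁺: E→FH adds F, H → {A, C, E, F, H}. Minimal: {C, E}⁺ = {C, E, F, H}; {A, E}⁺ = {A, E, F, H}; {A, C}⁺ = {A, C} — none reach the full schema.
{A, C, F}⁺: F→EH adds E, H → {A, C, E, F, H}. Minimal: {C, F}⁺ = {C, E, F, H}; {A, F}⁺ = {A, E, F, H}; {A, C}⁺ = {A, C} — none reach the full schema.
{A, C, H}⁺: H→F adds F; F→EH adds E → {A, C, E, F, H}. Minimal: {C, H}⁺ = {C, E, F, H}; {A, H}⁺ = {A, E, F, H}; {A, C}⁺ = {A, C} — none reach the full schema.
Any other superkey contains one of these as a subset, so there are no further candidate keys.

{A, C, E}; {A, C, F}; {A, C, H}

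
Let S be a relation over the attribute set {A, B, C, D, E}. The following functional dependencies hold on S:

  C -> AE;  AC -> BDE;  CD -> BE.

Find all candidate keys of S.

Attribute C never appears on the right-hand side of any dependency, so C must belong to every candidate key.
{C}⁺ = {A, B, C, D, E}, which is all of the schema, so {C} is the only candidate key.

C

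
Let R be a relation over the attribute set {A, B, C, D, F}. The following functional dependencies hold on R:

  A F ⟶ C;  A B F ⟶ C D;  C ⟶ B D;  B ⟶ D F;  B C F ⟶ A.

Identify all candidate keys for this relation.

{C}⁺: C→BD adds B, D; B→DF adds F; BCF→A adds A → {A, B, C, D, F}.
{A, B}⁺: B→DF adds D, F; AF→C adds C → {A, B, C, D, F}. Minimal: {B}⁺ = {B, D, F}; {A}⁺ = {A} — none reach the full schema.
{A, F}⁺: AF→C adds C; C→BD adds B, D → {A, B, C, D, F}. Minimal: {F}⁺ = {F}; {A}⁺ = {A} — none reach the full schema.

C, AB, AF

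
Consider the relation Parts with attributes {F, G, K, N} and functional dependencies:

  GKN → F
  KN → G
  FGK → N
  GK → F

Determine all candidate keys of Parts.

{G, K}, {K, N}

Attribute K never appears on the right-hand side of any dependency, so K must belong to every candidate key.
{K}⁺ = {K}, which is not all of the schema, so we must add further attributes.
{G, K}⁺: GK→F adds F; FGK→N adds N → {F, G, K, N}.
{K, N}⁺: KN→G adds G; GK→F adds F → {F, G, K, N}.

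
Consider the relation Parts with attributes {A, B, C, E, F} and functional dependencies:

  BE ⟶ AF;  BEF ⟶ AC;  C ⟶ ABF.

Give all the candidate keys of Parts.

Attribute E never appears on the right-hand side of any dependency, so E must belong to every candidate key.
{E}⁺ = {E}, which is not all of the schema, so we must add further attributes.
{B, E}⁺: BE→AF adds A, F; BEF→AC adds C → {A, B, C, E, F}. Minimal: {E}⁺ = {E}; {B}⁺ = {B} — none reach the full schema.
{C, E}⁺: C→ABF adds A, B, F → {A, B, C, E, F}. Minimal: {E}⁺ = {E}; {C}⁺ = {A, B, C, F} — none reach the full schema.

{B, E}, {C, E}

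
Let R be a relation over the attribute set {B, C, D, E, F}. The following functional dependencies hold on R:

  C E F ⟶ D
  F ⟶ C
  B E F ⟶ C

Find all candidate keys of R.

{B, E, F}

Attributes B, E, F never appear on any right-hand side, so every candidate key must contain {B, E, F}.
{B, E, F}⁺ = {B, C, D, E, F}, which is all of the schema, so {B, E, F} is the only candidate key.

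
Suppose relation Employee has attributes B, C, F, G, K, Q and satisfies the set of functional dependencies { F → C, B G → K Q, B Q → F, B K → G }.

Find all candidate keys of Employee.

{B, G}, {B, K}

{B, G}⁺: BG→KQ adds K, Q; BQ→F adds F; F→C adds C → {B, C, F, G, K, Q}. Minimal: {G}⁺ = {G}; {B}⁺ = {B} — none reach the full schema.
{B, K}⁺: BK→G adds G; BG→KQ adds Q; BQ→F adds F; F→C adds C → {B, C, F, G, K, Q}. Minimal: {K}⁺ = {K}; {B}⁺ = {B} — none reach the full schema.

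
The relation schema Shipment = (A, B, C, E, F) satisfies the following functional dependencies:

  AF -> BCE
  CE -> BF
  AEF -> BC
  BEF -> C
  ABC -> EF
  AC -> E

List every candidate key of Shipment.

{A, C}, {A, F}

Attribute A never appears on the right-hand side of any dependency, so A must belong to every candidate key.
{A}⁺ = {A}, which is not all of the schema, so we must add further attributes.
{A, C}⁺: AC→E adds E; CE→BF adds B, F → {A, B, C, E, F}. Minimal: {C}⁺ = {C}; {A}⁺ = {A} — none reach the full schema.
{A, F}⁺: AF→BCE adds B, C, E → {A, B, C, E, F}. Minimal: {F}⁺ = {F}; {A}⁺ = {A} — none reach the full schema.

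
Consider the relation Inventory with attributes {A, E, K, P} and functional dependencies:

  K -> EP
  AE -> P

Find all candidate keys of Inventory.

(A, K)

Attributes A, K never appear on any right-hand side, so every candidate key must contain {A, K}.
{A, K}⁺ = {A, E, K, P}, which is all of the schema, so {A, K} is the only candidate key.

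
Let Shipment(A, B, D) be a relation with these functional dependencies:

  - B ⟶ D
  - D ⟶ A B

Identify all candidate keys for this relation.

{B}, {D}

{B}⁺: B→D adds D; D→AB adds A → {A, B, D}.
{D}⁺: D→AB adds A, B → {A, B, D}.
Any other superkey contains one of these as a subset, so there are no further candidate keys.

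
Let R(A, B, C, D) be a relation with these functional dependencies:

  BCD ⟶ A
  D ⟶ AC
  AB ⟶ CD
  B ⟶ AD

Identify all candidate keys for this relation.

{B}

Attribute B never appears on the right-hand side of any dependency, so B must belong to every candidate key.
{B}⁺ = {A, B, C, D}, which is all of the schema, so {B} is the only candidate key.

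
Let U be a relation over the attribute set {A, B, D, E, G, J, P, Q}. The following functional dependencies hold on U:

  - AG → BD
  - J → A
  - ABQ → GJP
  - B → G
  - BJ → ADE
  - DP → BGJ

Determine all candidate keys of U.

(A, B, Q); (A, G, Q); (B, J, Q); (D, P, Q); (G, J, Q)

Attribute Q never appears on the right-hand side of any dependency, so Q must belong to every candidate key.
{Q}⁺ = {Q}, which is not all of the schema, so we must add further attributes.
{A, B, Q}⁺: ABQ→GJP adds G, J, P; BJ→ADE adds D, E → {A, B, D, E, G, J, P, Q}. Minimal: {B, Q}⁺ = {B, G, Q}; {A, Q}⁺ = {A, Q}; {A, B}⁺ = {A, B, D, G} — none reach the full schema.
{A, G, Q}⁺: AG→BD adds B, D; ABQ→GJP adds J, P; BJ→ADE adds E → {A, B, D, E, G, J, P, Q}. Minimal: {G, Q}⁺ = {G, Q}; {A, Q}⁺ = {A, Q}; {A, G}⁺ = {A, B, D, G} — none reach the full schema.
{B, J, Q}⁺: J→A adds A; ABQ→GJP adds G, P; BJ→ADE adds D, E → {A, B, D, E, G, J, P, Q}. Minimal: {J, Q}⁺ = {A, J, Q}; {B, Q}⁺ = {B, G, Q}; {B, J}⁺ = {A, B, D, E, G, J} — none reach the full schema.
{D, P, Q}⁺: DP→BGJ adds B, G, J; J→A adds A; BJ→ADE adds E → {A, B, D, E, G, J, P, Q}. Minimal: {P, Q}⁺ = {P, Q}; {D, Q}⁺ = {D, Q}; {D, P}⁺ = {A, B, D, E, G, J, P} — none reach the full schema.
{G, J, Q}⁺: J→A adds A; AG→BD adds B, D; ABQ→GJP adds P; BJ→ADE adds E → {A, B, D, E, G, J, P, Q}. Minimal: {J, Q}⁺ = {A, J, Q}; {G, Q}⁺ = {G, Q}; {G, J}⁺ = {A, B, D, E, G, J} — none reach the full schema.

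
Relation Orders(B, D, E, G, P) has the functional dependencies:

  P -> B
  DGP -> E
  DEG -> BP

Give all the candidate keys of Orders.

{D, E, G}, {D, G, P}

Attributes D, G never appear on any right-hand side, so every candidate key must contain {D, G}.
{D, G}⁺ = {D, G}, which is not all of the schema, so we must add further attributes.
{D, E, G}⁺: DEG→BP adds B, P → {B, D, E, G, P}. Minimal: {E, G}⁺ = {E, G}; {D, G}⁺ = {D, G}; {D, E}⁺ = {D, E} — none reach the full schema.
{D, G, P}⁺: P→B adds B; DGP→E adds E → {B, D, E, G, P}. Minimal: {G, P}⁺ = {B, G, P}; {D, P}⁺ = {B, D, P}; {D, G}⁺ = {D, G} — none reach the full schema.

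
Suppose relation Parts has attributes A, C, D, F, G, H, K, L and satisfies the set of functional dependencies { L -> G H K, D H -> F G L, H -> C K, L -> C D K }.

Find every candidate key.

{A, L}, {A, D, H}

Attribute A never appears on the right-hand side of any dependency, so A must belong to every candidate key.
{A}⁺ = {A}, which is not all of the schema, so we must add further attributes.
{A, L}⁺: L→GHK adds G, H, K; H→CK adds C; L→CDK adds D; DH→FGL adds F → {A, C, D, F, G, H, K, L}. Minimal: {L}⁺ = {C, D, F, G, H, K, L}; {A}⁺ = {A} — none reach the full schema.
{A, D, H}⁺: DH→FGL adds F, G, L; H→CK adds C, K → {A, C, D, F, G, H, K, L}. Minimal: {D, H}⁺ = {C, D, F, G, H, K, L}; {A, H}⁺ = {A, C, H, K}; {A, D}⁺ = {A, D} — none reach the full schema.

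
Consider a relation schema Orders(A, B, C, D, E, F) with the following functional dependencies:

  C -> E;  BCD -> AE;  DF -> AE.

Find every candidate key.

Attributes B, C, D, F never appear on any right-hand side, so every candidate key must contain {B, C, D, F}.
{B, C, D, F}⁺ = {A, B, C, D, E, F}, which is all of the schema, so {B, C, D, F} is the only candidate key.

{B, C, D, F}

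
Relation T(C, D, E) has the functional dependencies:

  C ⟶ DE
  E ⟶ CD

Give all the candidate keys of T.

{C}⁺: C→DE adds D, E → {C, D, E}.
{E}⁺: E→CD adds C, D → {C, D, E}.

(C), (E)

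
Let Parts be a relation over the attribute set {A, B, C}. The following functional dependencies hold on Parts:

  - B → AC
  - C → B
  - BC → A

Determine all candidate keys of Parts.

{B}, {C}

{B}⁺: B→AC adds A, C → {A, B, C}.
{C}⁺: C→B adds B; BC→A adds A → {A, B, C}.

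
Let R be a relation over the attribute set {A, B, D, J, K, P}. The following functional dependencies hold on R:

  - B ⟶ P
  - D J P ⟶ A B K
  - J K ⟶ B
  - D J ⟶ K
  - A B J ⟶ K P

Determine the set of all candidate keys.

Attributes D, J never appear on any right-hand side, so every candidate key must contain {D, J}.
{D, J}⁺ = {A, B, D, J, K, P}, which is all of the schema, so {D, J} is the only candidate key.

DJ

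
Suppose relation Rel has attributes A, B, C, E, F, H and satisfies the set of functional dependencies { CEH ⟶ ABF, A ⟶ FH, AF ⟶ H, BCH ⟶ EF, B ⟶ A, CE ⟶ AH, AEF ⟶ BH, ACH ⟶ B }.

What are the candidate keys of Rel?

{A, C}, {B, C}, {C, E}

Attribute C never appears on the right-hand side of any dependency, so C must belong to every candidate key.
{C}⁺ = {C}, which is not all of the schema, so we must add further attributes.
{A, C}⁺: A→FH adds F, H; ACH→B adds B; BCH→EF adds E → {A, B, C, E, F, H}.
{B, C}⁺: B→A adds A; A→FH adds F, H; BCH→EF adds E → {A, B, C, E, F, H}.
{C, E}⁺: CE→AH adds A, H; ACH→B adds B; CEH→ABF adds F → {A, B, C, E, F, H}.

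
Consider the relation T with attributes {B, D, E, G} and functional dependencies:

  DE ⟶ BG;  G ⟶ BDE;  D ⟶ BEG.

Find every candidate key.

{D}⁺: D→BEG adds B, E, G → {B, D, E, G}.
{G}⁺: G→BDE adds B, D, E → {B, D, E, G}.

(D); (G)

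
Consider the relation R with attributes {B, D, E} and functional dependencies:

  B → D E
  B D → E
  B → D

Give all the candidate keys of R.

{B}

Attribute B never appears on the right-hand side of any dependency, so B must belong to every candidate key.
{B}⁺ = {B, D, E}, which is all of the schema, so {B} is the only candidate key.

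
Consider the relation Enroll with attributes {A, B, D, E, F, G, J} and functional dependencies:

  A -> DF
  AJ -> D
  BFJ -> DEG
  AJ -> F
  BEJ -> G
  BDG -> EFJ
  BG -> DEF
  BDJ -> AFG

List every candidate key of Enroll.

Attribute B never appears on the right-hand side of any dependency, so B must belong to every candidate key.
{B}⁺ = {B}, which is not all of the schema, so we must add further attributes.
{B, G}⁺: BG→DEF adds D, E, F; BDG→EFJ adds J; BDJ→AFG adds A → {A, B, D, E, F, G, J}. Minimal: {G}⁺ = {G}; {B}⁺ = {B} — none reach the full schema.
{A, B, J}⁺: A→DF adds D, F; BFJ→DEG adds E, G → {A, B, D, E, F, G, J}. Minimal: {B, J}⁺ = {B, J}; {A, J}⁺ = {A, D, F, J}; {A, B}⁺ = {A, B, D, F} — none reach the full schema.
{B, D, J}⁺: BDJ→AFG adds A, F, G; BFJ→DEG adds E → {A, B, D, E, F, G, J}. Minimal: {D, J}⁺ = {D, J}; {B, J}⁺ = {B, J}; {B, D}⁺ = {B, D} — none reach the full schema.
{B, E, J}⁺: BEJ→G adds G; BG→DEF adds D, F; BDJ→AFG adds A → {A, B, D, E, F, G, J}. Minimal: {E, J}⁺ = {E, J}; {B, J}⁺ = {B, J}; {B, E}⁺ = {B, E} — none reach the full schema.
{B, F, J}⁺: BFJ→DEG adds D, E, G; BDJ→AFG adds A → {A, B, D, E, F, G, J}. Minimal: {F, J}⁺ = {F, J}; {B, J}⁺ = {B, J}; {B, F}⁺ = {B, F} — none reach the full schema.
Any other superkey contains one of these as a subset, so there are no further candidate keys.

BG, ABJ, BDJ, BEJ, BFJ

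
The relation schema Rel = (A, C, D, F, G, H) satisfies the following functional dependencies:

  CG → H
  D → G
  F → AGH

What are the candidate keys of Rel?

(C, D, F)

Attributes C, D, F never appear on any right-hand side, so every candidate key must contain {C, D, F}.
{C, D, F}⁺ = {A, C, D, F, G, H}, which is all of the schema, so {C, D, F} is the only candidate key.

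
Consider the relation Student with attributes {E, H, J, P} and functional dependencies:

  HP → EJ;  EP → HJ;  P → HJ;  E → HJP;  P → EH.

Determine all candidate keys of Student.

{E}⁺: E→HJP adds H, J, P → {E, H, J, P}.
{P}⁺: P→HJ adds H, J; P→EH adds E → {E, H, J, P}.
Any other superkey contains one of these as a subset, so there are no further candidate keys.

(E), (P)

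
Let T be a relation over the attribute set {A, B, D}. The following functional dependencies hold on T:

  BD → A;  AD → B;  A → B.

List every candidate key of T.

(A, D), (B, D)

Attribute D never appears on the right-hand side of any dependency, so D must belong to every candidate key.
{D}⁺ = {D}, which is not all of the schema, so we must add further attributes.
{A, D}⁺: AD→B adds B → {A, B, D}. Minimal: {D}⁺ = {D}; {A}⁺ = {A, B} — none reach the full schema.
{B, D}⁺: BD→A adds A → {A, B, D}. Minimal: {D}⁺ = {D}; {B}⁺ = {B} — none reach the full schema.
Any other superkey contains one of these as a subset, so there are no further candidate keys.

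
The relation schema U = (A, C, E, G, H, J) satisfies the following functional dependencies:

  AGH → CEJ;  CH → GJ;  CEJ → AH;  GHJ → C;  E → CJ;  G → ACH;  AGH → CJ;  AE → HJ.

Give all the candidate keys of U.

{E}⁺: E→CJ adds C, J; CEJ→AH adds A, H; CH→GJ adds G → {A, C, E, G, H, J}.
{G}⁺: G→ACH adds A, C, H; AGH→CJ adds J; AGH→CEJ adds E → {A, C, E, G, H, J}.
{C, H}⁺: CH→GJ adds G, J; G→ACH adds A; AGH→CEJ adds E → {A, C, E, G, H, J}. Minimal: {H}⁺ = {H}; {C}⁺ = {C} — none reach the full schema.
Any other superkey contains one of these as a subset, so there are no further candidate keys.

{E}; {G}; {C, H}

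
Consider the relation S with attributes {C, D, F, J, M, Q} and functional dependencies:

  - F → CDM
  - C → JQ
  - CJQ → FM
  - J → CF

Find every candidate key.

{C}⁺: C→JQ adds J, Q; CJQ→FM adds F, M; F→CDM adds D → {C, D, F, J, M, Q}.
{F}⁺: F→CDM adds C, D, M; C→JQ adds J, Q → {C, D, F, J, M, Q}.
{J}⁺: J→CF adds C, F; F→CDM adds D, M; C→JQ adds Q → {C, D, F, J, M, Q}.

C; F; J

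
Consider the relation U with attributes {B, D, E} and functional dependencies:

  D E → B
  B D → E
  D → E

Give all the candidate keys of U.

{D}⁺: D→E adds E; DE→B adds B → {B, D, E}.
No other minimal superkey exists.

(D)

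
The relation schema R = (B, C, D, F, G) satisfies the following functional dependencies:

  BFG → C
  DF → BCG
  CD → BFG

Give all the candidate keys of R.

Attribute D never appears on the right-hand side of any dependency, so D must belong to every candidate key.
{D}⁺ = {D}, which is not all of the schema, so we must add further attributes.
{C, D}⁺: CD→BFG adds B, F, G → {B, C, D, F, G}. Minimal: {D}⁺ = {D}; {C}⁺ = {C} — none reach the full schema.
{D, F}⁺: DF→BCG adds B, C, G → {B, C, D, F, G}. Minimal: {F}⁺ = {F}; {D}⁺ = {D} — none reach the full schema.

{C, D}, {D, F}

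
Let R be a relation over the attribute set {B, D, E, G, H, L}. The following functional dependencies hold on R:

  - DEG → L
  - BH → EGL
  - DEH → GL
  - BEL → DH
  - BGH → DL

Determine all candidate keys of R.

{B, H}, {B, E, L}, {B, D, E, G}

{B, H}⁺: BH→EGL adds E, G, L; BEL→DH adds D → {B, D, E, G, H, L}. Minimal: {H}⁺ = {H}; {B}⁺ = {B} — none reach the full schema.
{B, E, L}⁺: BEL→DH adds D, H; BH→EGL adds G → {B, D, E, G, H, L}. Minimal: {E, L}⁺ = {E, L}; {B, L}⁺ = {B, L}; {B, E}⁺ = {B, E} — none reach the full schema.
{B, D, E, G}⁺: DEG→L adds L; BEL→DH adds H → {B, D, E, G, H, L}. Minimal: {D, E, G}⁺ = {D, E, G, L}; {B, E, G}⁺ = {B, E, G}; {B, D, G}⁺ = {B, D, G}; … — none reach the full schema.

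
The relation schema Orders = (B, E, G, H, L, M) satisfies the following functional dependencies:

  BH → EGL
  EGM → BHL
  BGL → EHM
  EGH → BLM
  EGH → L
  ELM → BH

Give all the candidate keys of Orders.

{B, H}⁺: BH→EGL adds E, G, L; BGL→EHM adds M → {B, E, G, H, L, M}.
{B, G, L}⁺: BGL→EHM adds E, H, M → {B, E, G, H, L, M}.
{E, G, H}⁺: EGH→BLM adds B, L, M → {B, E, G, H, L, M}.
{E, G, M}⁺: EGM→BHL adds B, H, L → {B, E, G, H, L, M}.
{E, L, M}⁺: ELM→BH adds B, H; BH→EGL adds G → {B, E, G, H, L, M}.
Any other superkey contains one of these as a subset, so there are no further candidate keys.

{B, H}, {B, G, L}, {E, G, H}, {E, G, M}, {E, L, M}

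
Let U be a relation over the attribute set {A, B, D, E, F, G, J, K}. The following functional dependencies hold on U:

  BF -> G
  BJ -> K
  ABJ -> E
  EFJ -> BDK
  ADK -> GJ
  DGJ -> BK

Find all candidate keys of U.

Attributes A, F never appear on any right-hand side, so every candidate key must contain {A, F}.
{A, F}⁺ = {A, F}, which is not all of the schema, so we must add further attributes.
{A, B, F, J}⁺: BF→G adds G; BJ→K adds K; ABJ→E adds E; EFJ→BDK adds D → {A, B, D, E, F, G, J, K}. Minimal: {B, F, J}⁺ = {B, F, G, J, K}; {A, F, J}⁺ = {A, F, J}; {A, B, J}⁺ = {A, B, E, J, K}; … — none reach the full schema.
{A, D, F, K}⁺: ADK→GJ adds G, J; DGJ→BK adds B; ABJ→E adds E → {A, B, D, E, F, G, J, K}. Minimal: {D, F, K}⁺ = {D, F, K}; {A, F, K}⁺ = {A, F, K}; {A, D, K}⁺ = {A, B, D, E, G, J, K}; … — none reach the full schema.
{A, E, F, J}⁺: EFJ→BDK adds B, D, K; ADK→GJ adds G → {A, B, D, E, F, G, J, K}. Minimal: {E, F, J}⁺ = {B, D, E, F, G, J, K}; {A, F, J}⁺ = {A, F, J}; {A, E, J}⁺ = {A, E, J}; … — none reach the full schema.
{A, D, F, G, J}⁺: DGJ→BK adds B, K; ABJ→E adds E → {A, B, D, E, F, G, J, K}. Minimal: {D, F, G, J}⁺ = {B, D, F, G, J, K}; {A, F, G, J}⁺ = {A, F, G, J}; {A, D, G, J}⁺ = {A, B, D, E, G, J, K}; … — none reach the full schema.
Any other superkey contains one of these as a subset, so there are no further candidate keys.

{A, B, F, J}, {A, D, F, K}, {A, E, F, J}, {A, D, F, G, J}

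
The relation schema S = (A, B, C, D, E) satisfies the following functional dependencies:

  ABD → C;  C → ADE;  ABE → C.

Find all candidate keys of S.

(B, C), (A, B, D), (A, B, E)

Attribute B never appears on the right-hand side of any dependency, so B must belong to every candidate key.
{B}⁺ = {B}, which is not all of the schema, so we must add further attributes.
{B, C}⁺: C→ADE adds A, D, E → {A, B, C, D, E}. Minimal: {C}⁺ = {A, C, D, E}; {B}⁺ = {B} — none reach the full schema.
{A, B, D}⁺: ABD→C adds C; C→ADE adds E → {A, B, C, D, E}. Minimal: {B, D}⁺ = {B, D}; {A, D}⁺ = {A, D}; {A, B}⁺ = {A, B} — none reach the full schema.
{A, B, E}⁺: ABE→C adds C; C→ADE adds D → {A, B, C, D, E}. Minimal: {B, E}⁺ = {B, E}; {A, E}⁺ = {A, E}; {A, B}⁺ = {A, B} — none reach the full schema.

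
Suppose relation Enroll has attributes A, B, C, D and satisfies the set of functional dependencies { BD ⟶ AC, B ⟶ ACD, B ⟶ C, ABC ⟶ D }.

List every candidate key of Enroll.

{B}⁺: B→ACD adds A, C, D → {A, B, C, D}.

B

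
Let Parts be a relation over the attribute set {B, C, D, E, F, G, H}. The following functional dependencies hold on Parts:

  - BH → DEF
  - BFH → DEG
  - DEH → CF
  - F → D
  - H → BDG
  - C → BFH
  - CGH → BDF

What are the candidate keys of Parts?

{C}, {H}

{C}⁺: C→BFH adds B, F, H; BH→DEF adds D, E; BFH→DEG adds G → {B, C, D, E, F, G, H}.
{H}⁺: H→BDG adds B, D, G; BH→DEF adds E, F; DEH→CF adds C → {B, C, D, E, F, G, H}.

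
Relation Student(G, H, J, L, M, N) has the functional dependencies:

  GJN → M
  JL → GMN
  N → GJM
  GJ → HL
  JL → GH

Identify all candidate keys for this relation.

(N); (G, J); (J, L)

{N}⁺: N→GJM adds G, J, M; GJ→HL adds H, L → {G, H, J, L, M, N}.
{G, J}⁺: GJ→HL adds H, L; JL→GMN adds M, N → {G, H, J, L, M, N}. Minimal: {J}⁺ = {J}; {G}⁺ = {G} — none reach the full schema.
{J, L}⁺: JL→GMN adds G, M, N; GJ→HL adds H → {G, H, J, L, M, N}. Minimal: {L}⁺ = {L}; {J}⁺ = {J} — none reach the full schema.
Any other superkey contains one of these as a subset, so there are no further candidate keys.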